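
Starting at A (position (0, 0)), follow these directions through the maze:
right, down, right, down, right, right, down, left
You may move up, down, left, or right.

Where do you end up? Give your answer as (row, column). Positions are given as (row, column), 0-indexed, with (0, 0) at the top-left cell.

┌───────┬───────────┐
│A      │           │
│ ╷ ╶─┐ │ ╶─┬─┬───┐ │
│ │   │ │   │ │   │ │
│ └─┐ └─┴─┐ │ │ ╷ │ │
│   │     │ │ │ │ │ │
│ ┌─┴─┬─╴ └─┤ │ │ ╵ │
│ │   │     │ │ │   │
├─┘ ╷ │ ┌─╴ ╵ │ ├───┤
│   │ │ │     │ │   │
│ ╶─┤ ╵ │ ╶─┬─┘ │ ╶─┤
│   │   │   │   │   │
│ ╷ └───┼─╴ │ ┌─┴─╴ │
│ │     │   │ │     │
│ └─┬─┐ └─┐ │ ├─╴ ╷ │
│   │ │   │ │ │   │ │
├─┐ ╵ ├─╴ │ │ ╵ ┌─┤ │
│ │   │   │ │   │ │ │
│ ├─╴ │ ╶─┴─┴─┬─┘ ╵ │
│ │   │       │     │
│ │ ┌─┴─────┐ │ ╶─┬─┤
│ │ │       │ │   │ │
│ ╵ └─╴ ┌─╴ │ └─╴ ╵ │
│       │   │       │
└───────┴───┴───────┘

Following directions step by step:
Start: (0, 0)
  right: (0, 0) → (0, 1)
  down: (0, 1) → (1, 1)
  right: (1, 1) → (1, 2)
  down: (1, 2) → (2, 2)
  right: (2, 2) → (2, 3)
  right: (2, 3) → (2, 4)
  down: (2, 4) → (3, 4)
  left: (3, 4) → (3, 3)
Final position: (3, 3)

Path taken:

┌───────┬───────────┐
│A ↓    │           │
│ ╷ ╶─┐ │ ╶─┬─┬───┐ │
│ │↳ ↓│ │   │ │   │ │
│ └─┐ └─┴─┐ │ │ ╷ │ │
│   │↳ → ↓│ │ │ │ │ │
│ ┌─┴─┬─╴ └─┤ │ │ ╵ │
│ │   │B ↲  │ │ │   │
├─┘ ╷ │ ┌─╴ ╵ │ ├───┤
│   │ │ │     │ │   │
│ ╶─┤ ╵ │ ╶─┬─┘ │ ╶─┤
│   │   │   │   │   │
│ ╷ └───┼─╴ │ ┌─┴─╴ │
│ │     │   │ │     │
│ └─┬─┐ └─┐ │ ├─╴ ╷ │
│   │ │   │ │ │   │ │
├─┐ ╵ ├─╴ │ │ ╵ ┌─┤ │
│ │   │   │ │   │ │ │
│ ├─╴ │ ╶─┴─┴─┬─┘ ╵ │
│ │   │       │     │
│ │ ┌─┴─────┐ │ ╶─┬─┤
│ │ │       │ │   │ │
│ ╵ └─╴ ┌─╴ │ └─╴ ╵ │
│       │   │       │
└───────┴───┴───────┘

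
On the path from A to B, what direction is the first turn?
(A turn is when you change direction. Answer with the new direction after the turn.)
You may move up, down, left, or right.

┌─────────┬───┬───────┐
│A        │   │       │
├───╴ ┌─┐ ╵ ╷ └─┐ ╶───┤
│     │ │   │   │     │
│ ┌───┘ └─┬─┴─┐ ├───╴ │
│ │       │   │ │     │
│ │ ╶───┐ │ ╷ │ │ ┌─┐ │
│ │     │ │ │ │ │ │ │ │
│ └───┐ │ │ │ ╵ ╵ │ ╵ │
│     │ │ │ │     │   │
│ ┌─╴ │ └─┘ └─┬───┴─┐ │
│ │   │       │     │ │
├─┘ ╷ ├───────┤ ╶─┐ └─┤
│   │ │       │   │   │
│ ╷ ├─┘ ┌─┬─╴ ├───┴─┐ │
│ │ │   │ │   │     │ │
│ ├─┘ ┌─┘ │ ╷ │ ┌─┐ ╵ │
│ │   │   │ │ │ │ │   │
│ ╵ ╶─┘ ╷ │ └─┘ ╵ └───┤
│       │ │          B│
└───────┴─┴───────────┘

Directions: right, right, down, left, left, down, down, down, right, right, down, left, down, left, down, down, down, right, up, right, up, right, up, right, right, right, down, left, down, down, right, right, right, right, right
First turn direction: down

Solution:

┌─────────┬───┬───────┐
│A → ↓    │   │       │
├───╴ ┌─┐ ╵ ╷ └─┐ ╶───┤
│↓ ← ↲│ │   │   │     │
│ ┌───┘ └─┬─┴─┐ ├───╴ │
│↓│       │   │ │     │
│ │ ╶───┐ │ ╷ │ │ ┌─┐ │
│↓│     │ │ │ │ │ │ │ │
│ └───┐ │ │ │ ╵ ╵ │ ╵ │
│↳ → ↓│ │ │ │     │   │
│ ┌─╴ │ └─┘ └─┬───┴─┐ │
│ │↓ ↲│       │     │ │
├─┘ ╷ ├───────┤ ╶─┐ └─┤
│↓ ↲│ │↱ → → ↓│   │   │
│ ╷ ├─┘ ┌─┬─╴ ├───┴─┐ │
│↓│ │↱ ↑│ │↓ ↲│     │ │
│ ├─┘ ┌─┘ │ ╷ │ ┌─┐ ╵ │
│↓│↱ ↑│   │↓│ │ │ │   │
│ ╵ ╶─┘ ╷ │ └─┘ ╵ └───┤
│↳ ↑    │ │↳ → → → → B│
└───────┴─┴───────────┘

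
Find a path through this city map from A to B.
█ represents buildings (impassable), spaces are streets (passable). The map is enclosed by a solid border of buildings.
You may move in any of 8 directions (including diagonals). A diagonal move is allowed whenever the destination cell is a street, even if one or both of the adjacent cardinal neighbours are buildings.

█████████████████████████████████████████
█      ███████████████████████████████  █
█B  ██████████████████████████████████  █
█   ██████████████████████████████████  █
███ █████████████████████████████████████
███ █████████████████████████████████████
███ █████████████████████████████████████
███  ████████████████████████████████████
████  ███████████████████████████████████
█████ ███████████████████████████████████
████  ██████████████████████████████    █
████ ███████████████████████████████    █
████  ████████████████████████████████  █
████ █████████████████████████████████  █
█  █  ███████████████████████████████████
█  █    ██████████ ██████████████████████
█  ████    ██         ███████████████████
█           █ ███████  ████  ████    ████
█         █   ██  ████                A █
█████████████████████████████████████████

Finding the shortest path from A to B:
Movement: 8-directional
Path length: 45 steps
Directions: left → left → left → left → left → left → left → left → left → left → left → left → left → left → left → left → up-left → up-left → left → left → left → left → left → left → down-left → down-left → left → up-left → left → left → up-left → up-left → up-left → up-left → up → up → up → up-right → up → up-left → up-left → up → up → up-left → up-left

Solution:

█████████████████████████████████████████
█      ███████████████████████████████  █
█B  ██████████████████████████████████  █
█ ↖ ██████████████████████████████████  █
███↖█████████████████████████████████████
███↑█████████████████████████████████████
███↑█████████████████████████████████████
███ ↖████████████████████████████████████
████ ↖███████████████████████████████████
█████↑███████████████████████████████████
████↗ ██████████████████████████████    █
████↑███████████████████████████████    █
████↑ ████████████████████████████████  █
████↑█████████████████████████████████  █
█  █ ↖███████████████████████████████████
█  █  ↖ ██████████ ██████████████████████
█  ████↖   ██ ↙←←←←←← ███████████████████
█       ↖←← █↙███████↖ ████  ████    ████
█         █↖← ██  ████↖←←←←←←←←←←←←←←←A █
█████████████████████████████████████████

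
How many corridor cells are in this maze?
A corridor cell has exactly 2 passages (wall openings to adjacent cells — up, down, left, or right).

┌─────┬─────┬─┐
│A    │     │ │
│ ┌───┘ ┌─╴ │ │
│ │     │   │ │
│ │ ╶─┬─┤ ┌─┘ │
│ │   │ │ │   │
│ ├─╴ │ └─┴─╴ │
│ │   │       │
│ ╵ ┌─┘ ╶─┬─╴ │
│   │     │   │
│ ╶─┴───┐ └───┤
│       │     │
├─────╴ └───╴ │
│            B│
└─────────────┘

Counting cells with exactly 2 passages:
Total corridor cells: 35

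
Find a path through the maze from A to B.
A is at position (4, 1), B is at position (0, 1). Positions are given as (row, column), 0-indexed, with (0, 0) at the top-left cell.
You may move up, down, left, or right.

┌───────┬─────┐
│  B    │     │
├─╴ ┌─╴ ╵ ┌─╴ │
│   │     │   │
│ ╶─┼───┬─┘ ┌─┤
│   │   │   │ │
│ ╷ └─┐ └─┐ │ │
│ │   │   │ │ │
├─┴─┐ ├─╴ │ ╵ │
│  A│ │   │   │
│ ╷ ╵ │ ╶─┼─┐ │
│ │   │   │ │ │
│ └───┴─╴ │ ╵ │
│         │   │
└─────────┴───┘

Finding the shortest path from (4, 1) to (0, 1):
Path length: 10 steps
Directions: down → right → up → up → left → up → left → up → right → up

Solution:

┌───────┬─────┐
│  B    │     │
├─╴ ┌─╴ ╵ ┌─╴ │
│↱ ↑│     │   │
│ ╶─┼───┬─┘ ┌─┤
│↑ ↰│   │   │ │
│ ╷ └─┐ └─┐ │ │
│ │↑ ↰│   │ │ │
├─┴─┐ ├─╴ │ ╵ │
│  A│↑│   │   │
│ ╷ ╵ │ ╶─┼─┐ │
│ │↳ ↑│   │ │ │
│ └───┴─╴ │ ╵ │
│         │   │
└─────────┴───┘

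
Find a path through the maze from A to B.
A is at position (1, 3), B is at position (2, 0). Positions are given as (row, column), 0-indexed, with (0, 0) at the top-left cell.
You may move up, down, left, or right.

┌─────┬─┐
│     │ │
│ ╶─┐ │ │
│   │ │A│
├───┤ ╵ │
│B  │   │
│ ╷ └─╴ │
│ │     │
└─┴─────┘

Finding the shortest path from (1, 3) to (2, 0):
Path length: 6 steps
Directions: down → down → left → left → up → left

Solution:

┌─────┬─┐
│     │ │
│ ╶─┐ │ │
│   │ │A│
├───┤ ╵ │
│B ↰│  ↓│
│ ╷ └─╴ │
│ │↑ ← ↲│
└─┴─────┘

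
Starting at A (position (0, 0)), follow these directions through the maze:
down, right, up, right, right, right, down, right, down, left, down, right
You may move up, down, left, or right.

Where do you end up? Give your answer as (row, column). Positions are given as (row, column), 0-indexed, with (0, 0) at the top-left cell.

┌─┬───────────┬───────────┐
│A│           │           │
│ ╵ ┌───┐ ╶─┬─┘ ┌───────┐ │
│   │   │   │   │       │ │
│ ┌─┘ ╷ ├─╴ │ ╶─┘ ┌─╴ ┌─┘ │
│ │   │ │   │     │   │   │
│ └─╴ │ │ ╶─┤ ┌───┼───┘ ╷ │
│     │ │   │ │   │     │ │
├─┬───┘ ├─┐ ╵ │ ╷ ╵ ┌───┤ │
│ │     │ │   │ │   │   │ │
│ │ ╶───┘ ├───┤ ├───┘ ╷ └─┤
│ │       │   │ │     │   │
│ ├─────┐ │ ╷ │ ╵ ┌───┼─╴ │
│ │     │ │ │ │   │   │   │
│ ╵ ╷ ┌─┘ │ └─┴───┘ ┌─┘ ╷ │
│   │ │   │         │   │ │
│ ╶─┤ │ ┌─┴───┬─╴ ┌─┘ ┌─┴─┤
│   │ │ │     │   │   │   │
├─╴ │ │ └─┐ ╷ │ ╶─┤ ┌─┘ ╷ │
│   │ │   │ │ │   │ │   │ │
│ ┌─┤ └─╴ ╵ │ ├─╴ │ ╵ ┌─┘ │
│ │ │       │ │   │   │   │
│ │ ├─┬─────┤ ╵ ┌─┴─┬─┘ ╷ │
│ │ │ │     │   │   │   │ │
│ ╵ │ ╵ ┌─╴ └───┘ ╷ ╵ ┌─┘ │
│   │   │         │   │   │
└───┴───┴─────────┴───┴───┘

Following directions step by step:
Start: (0, 0)
  down: (0, 0) → (1, 0)
  right: (1, 0) → (1, 1)
  up: (1, 1) → (0, 1)
  right: (0, 1) → (0, 2)
  right: (0, 2) → (0, 3)
  right: (0, 3) → (0, 4)
  down: (0, 4) → (1, 4)
  right: (1, 4) → (1, 5)
  down: (1, 5) → (2, 5)
  left: (2, 5) → (2, 4)
  down: (2, 4) → (3, 4)
  right: (3, 4) → (3, 5)
Final position: (3, 5)

Path taken:

┌─┬───────────┬───────────┐
│A│↱ → → ↓    │           │
│ ╵ ┌───┐ ╶─┬─┘ ┌───────┐ │
│↳ ↑│   │↳ ↓│   │       │ │
│ ┌─┘ ╷ ├─╴ │ ╶─┘ ┌─╴ ┌─┘ │
│ │   │ │↓ ↲│     │   │   │
│ └─╴ │ │ ╶─┤ ┌───┼───┘ ╷ │
│     │ │↳ B│ │   │     │ │
├─┬───┘ ├─┐ ╵ │ ╷ ╵ ┌───┤ │
│ │     │ │   │ │   │   │ │
│ │ ╶───┘ ├───┤ ├───┘ ╷ └─┤
│ │       │   │ │     │   │
│ ├─────┐ │ ╷ │ ╵ ┌───┼─╴ │
│ │     │ │ │ │   │   │   │
│ ╵ ╷ ┌─┘ │ └─┴───┘ ┌─┘ ╷ │
│   │ │   │         │   │ │
│ ╶─┤ │ ┌─┴───┬─╴ ┌─┘ ┌─┴─┤
│   │ │ │     │   │   │   │
├─╴ │ │ └─┐ ╷ │ ╶─┤ ┌─┘ ╷ │
│   │ │   │ │ │   │ │   │ │
│ ┌─┤ └─╴ ╵ │ ├─╴ │ ╵ ┌─┘ │
│ │ │       │ │   │   │   │
│ │ ├─┬─────┤ ╵ ┌─┴─┬─┘ ╷ │
│ │ │ │     │   │   │   │ │
│ ╵ │ ╵ ┌─╴ └───┘ ╷ ╵ ┌─┘ │
│   │   │         │   │   │
└───┴───┴─────────┴───┴───┘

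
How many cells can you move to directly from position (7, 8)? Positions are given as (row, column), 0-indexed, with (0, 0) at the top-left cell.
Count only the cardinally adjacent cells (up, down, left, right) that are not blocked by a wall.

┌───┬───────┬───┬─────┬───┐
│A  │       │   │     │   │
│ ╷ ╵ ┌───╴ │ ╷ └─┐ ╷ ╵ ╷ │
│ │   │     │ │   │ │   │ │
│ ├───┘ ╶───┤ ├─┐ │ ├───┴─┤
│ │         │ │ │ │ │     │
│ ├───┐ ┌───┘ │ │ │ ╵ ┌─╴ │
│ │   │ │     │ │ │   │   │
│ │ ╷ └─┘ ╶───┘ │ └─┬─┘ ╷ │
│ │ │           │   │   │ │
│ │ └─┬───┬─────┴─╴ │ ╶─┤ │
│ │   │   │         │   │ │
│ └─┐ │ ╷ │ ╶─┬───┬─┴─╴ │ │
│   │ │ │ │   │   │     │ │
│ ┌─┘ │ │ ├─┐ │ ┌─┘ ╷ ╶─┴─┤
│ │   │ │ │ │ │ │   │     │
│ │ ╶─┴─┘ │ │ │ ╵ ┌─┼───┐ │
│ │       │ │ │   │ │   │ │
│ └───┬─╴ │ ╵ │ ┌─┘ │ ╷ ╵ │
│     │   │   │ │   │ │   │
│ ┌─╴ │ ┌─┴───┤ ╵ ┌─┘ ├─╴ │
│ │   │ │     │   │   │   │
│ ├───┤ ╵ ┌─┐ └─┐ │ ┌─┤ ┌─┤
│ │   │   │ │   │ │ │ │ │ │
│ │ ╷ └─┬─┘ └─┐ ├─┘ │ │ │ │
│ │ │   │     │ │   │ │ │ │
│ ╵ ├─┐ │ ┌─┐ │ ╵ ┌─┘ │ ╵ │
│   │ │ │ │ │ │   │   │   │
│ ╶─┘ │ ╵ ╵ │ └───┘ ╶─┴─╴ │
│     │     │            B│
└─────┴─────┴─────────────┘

Checking passable neighbors of (7, 8):
Neighbors: (8, 8), (7, 9)
Count: 2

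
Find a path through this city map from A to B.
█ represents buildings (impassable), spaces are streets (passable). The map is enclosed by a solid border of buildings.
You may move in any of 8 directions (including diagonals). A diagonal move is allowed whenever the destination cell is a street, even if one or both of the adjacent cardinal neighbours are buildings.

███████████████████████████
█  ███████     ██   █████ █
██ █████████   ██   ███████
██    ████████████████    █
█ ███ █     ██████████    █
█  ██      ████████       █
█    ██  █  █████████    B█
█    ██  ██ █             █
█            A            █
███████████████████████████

Finding the shortest path from A to B:
Movement: 8-directional
Path length: 12 steps
Directions: right → right → right → right → right → right → right → right → right → right → up-right → up-right

Solution:

███████████████████████████
█  ███████     ██   █████ █
██ █████████   ██   ███████
██    ████████████████    █
█ ███ █     ██████████    █
█  ██      ████████       █
█    ██  █  █████████    B█
█    ██  ██ █           ↗ █
█            A→→→→→→→→→↗  █
███████████████████████████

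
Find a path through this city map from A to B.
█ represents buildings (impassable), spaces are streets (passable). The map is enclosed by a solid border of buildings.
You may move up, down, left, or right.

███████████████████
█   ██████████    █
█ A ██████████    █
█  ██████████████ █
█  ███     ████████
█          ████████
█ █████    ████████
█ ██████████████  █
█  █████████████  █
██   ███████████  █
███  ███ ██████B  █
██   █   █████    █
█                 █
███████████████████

Finding the shortest path from A to B:
Movement: cardinal only
Path length: 27 steps
Directions: down → down → down → left → down → down → down → right → down → right → down → down → down → right → right → right → right → right → right → right → right → right → right → right → up → right → up

Solution:

███████████████████
█   ██████████    █
█ A ██████████    █
█ ↓██████████████ █
█ ↓███     ████████
█↓↲        ████████
█↓█████    ████████
█↓██████████████  █
█↳↓█████████████  █
██↳↓ ███████████  █
███↓ ███ ██████B  █
██ ↓ █   █████↱↑  █
█  ↳→→→→→→→→→→↑   █
███████████████████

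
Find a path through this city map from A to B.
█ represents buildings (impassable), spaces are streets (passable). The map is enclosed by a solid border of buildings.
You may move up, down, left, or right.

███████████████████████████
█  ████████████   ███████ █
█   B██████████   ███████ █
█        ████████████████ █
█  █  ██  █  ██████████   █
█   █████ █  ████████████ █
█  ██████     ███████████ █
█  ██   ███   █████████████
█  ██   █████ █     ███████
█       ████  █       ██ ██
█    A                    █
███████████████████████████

Finding the shortest path from A to B:
Movement: cardinal only
Path length: 13 steps
Directions: up → left → left → left → up → up → up → up → up → up → up → right → right

Solution:

███████████████████████████
█  ████████████   ███████ █
█ ↱→B██████████   ███████ █
█ ↑      ████████████████ █
█ ↑█  ██  █  ██████████   █
█ ↑ █████ █  ████████████ █
█ ↑██████     ███████████ █
█ ↑██   ███   █████████████
█ ↑██   █████ █     ███████
█ ↑←←↰  ████  █       ██ ██
█    A                    █
███████████████████████████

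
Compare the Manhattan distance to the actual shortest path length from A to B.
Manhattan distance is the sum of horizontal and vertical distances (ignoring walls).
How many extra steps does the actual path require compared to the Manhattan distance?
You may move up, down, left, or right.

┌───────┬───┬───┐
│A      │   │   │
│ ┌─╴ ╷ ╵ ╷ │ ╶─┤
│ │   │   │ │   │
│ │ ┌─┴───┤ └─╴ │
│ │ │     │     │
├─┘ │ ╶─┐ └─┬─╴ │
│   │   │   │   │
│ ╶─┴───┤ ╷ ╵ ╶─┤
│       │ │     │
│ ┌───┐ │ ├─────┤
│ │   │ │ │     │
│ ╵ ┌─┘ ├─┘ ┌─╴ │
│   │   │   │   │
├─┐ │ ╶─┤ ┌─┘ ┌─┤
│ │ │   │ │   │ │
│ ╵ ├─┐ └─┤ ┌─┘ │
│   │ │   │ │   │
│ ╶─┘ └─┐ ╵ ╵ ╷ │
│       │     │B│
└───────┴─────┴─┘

Manhattan distance: |9 - 0| + |7 - 0| = 16
Actual path length: 24
Extra steps: 24 - 16 = 8

Solution:

┌───────┬───┬───┐
│A → ↓  │   │   │
│ ┌─╴ ╷ ╵ ╷ │ ╶─┤
│ │↓ ↲│   │ │   │
│ │ ┌─┴───┤ └─╴ │
│ │↓│     │     │
├─┘ │ ╶─┐ └─┬─╴ │
│↓ ↲│   │   │   │
│ ╶─┴───┤ ╷ ╵ ╶─┤
│↳ → → ↓│ │     │
│ ┌───┐ │ ├─────┤
│ │   │↓│ │     │
│ ╵ ┌─┘ ├─┘ ┌─╴ │
│   │↓ ↲│   │   │
├─┐ │ ╶─┤ ┌─┘ ┌─┤
│ │ │↳ ↓│ │   │ │
│ ╵ ├─┐ └─┤ ┌─┘ │
│   │ │↳ ↓│ │↱ ↓│
│ ╶─┘ └─┐ ╵ ╵ ╷ │
│       │↳ → ↑│B│
└───────┴─────┴─┘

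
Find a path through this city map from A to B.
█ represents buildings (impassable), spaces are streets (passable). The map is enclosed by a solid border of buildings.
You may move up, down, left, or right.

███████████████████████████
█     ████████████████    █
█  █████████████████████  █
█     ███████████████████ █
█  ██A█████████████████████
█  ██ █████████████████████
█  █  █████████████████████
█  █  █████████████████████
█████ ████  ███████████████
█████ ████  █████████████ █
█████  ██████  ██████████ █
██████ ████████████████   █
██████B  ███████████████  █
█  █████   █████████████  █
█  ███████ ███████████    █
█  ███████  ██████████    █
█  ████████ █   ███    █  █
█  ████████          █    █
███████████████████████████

Finding the shortest path from A to B:
Movement: cardinal only
Path length: 9 steps
Directions: down → down → down → down → down → down → right → down → down

Solution:

███████████████████████████
█     ████████████████    █
█  █████████████████████  █
█     ███████████████████ █
█  ██A█████████████████████
█  ██↓█████████████████████
█  █ ↓█████████████████████
█  █ ↓█████████████████████
█████↓████  ███████████████
█████↓████  █████████████ █
█████↳↓██████  ██████████ █
██████↓████████████████   █
██████B  ███████████████  █
█  █████   █████████████  █
█  ███████ ███████████    █
█  ███████  ██████████    █
█  ████████ █   ███    █  █
█  ████████          █    █
███████████████████████████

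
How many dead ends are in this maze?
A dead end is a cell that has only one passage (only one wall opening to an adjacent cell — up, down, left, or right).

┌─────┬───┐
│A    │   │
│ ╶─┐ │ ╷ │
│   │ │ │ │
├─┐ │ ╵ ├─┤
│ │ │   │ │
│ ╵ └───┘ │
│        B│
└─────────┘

Checking each cell for number of passages:

Dead ends found at positions:
  (1, 4)
  (2, 0)
  (2, 4)
Total dead ends: 3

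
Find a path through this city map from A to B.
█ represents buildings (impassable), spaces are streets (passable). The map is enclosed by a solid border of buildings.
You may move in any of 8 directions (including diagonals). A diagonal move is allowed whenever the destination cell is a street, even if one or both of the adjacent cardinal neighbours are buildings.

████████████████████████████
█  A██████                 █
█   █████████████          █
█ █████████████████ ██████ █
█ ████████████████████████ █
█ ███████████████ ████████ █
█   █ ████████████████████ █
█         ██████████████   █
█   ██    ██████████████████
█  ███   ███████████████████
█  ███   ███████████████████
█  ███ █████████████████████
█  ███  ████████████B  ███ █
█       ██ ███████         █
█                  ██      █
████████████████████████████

Finding the shortest path from A to B:
Movement: 8-directional
Path length: 27 steps
Directions: down-left → down-left → down → down → down-right → right → down-right → right → down-right → down → down → down → down → down-right → down-right → right → right → right → right → right → right → right → right → right → right → up-right → up-right

Solution:

████████████████████████████
█  A██████                 █
█ ↙ █████████████          █
█↓█████████████████ ██████ █
█↓████████████████████████ █
█↘███████████████ ████████ █
█ →↘█ ████████████████████ █
█   →↘    ██████████████   █
█   ██↓   ██████████████████
█  ███↓  ███████████████████
█  ███↓  ███████████████████
█  ███↓█████████████████████
█  ███↘ ████████████B  ███ █
█      ↘██ ███████ ↗       █
█       →→→→→→→→→→↗██      █
████████████████████████████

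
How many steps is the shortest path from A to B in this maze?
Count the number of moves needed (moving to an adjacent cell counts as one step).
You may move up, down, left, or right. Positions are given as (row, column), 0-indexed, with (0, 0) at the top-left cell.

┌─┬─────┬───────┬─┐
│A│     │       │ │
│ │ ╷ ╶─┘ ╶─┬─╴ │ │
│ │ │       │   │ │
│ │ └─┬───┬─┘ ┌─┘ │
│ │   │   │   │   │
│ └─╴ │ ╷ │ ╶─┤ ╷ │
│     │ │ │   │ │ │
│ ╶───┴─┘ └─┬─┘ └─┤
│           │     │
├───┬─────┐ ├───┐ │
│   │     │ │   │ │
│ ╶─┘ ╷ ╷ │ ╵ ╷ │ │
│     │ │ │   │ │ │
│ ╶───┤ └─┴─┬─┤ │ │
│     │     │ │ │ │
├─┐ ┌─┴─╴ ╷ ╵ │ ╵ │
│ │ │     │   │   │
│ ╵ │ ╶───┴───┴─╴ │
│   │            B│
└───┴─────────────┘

Using BFS to find shortest path:
Start: (0, 0), End: (9, 8)
Path found:
(0,0) → (1,0) → (2,0) → (3,0) → (4,0) → (4,1) → (4,2) → (4,3) → (4,4) → (4,5) → (5,5) → (6,5) → (6,6) → (5,6) → (5,7) → (6,7) → (7,7) → (8,7) → (8,8) → (9,8)
Number of steps: 19

Solution:

┌─┬─────┬───────┬─┐
│A│     │       │ │
│ │ ╷ ╶─┘ ╶─┬─╴ │ │
│↓│ │       │   │ │
│ │ └─┬───┬─┘ ┌─┘ │
│↓│   │   │   │   │
│ └─╴ │ ╷ │ ╶─┤ ╷ │
│↓    │ │ │   │ │ │
│ ╶───┴─┘ └─┬─┘ └─┤
│↳ → → → → ↓│     │
├───┬─────┐ ├───┐ │
│   │     │↓│↱ ↓│ │
│ ╶─┘ ╷ ╷ │ ╵ ╷ │ │
│     │ │ │↳ ↑│↓│ │
│ ╶───┤ └─┴─┬─┤ │ │
│     │     │ │↓│ │
├─┐ ┌─┴─╴ ╷ ╵ │ ╵ │
│ │ │     │   │↳ ↓│
│ ╵ │ ╶───┴───┴─╴ │
│   │            B│
└───┴─────────────┘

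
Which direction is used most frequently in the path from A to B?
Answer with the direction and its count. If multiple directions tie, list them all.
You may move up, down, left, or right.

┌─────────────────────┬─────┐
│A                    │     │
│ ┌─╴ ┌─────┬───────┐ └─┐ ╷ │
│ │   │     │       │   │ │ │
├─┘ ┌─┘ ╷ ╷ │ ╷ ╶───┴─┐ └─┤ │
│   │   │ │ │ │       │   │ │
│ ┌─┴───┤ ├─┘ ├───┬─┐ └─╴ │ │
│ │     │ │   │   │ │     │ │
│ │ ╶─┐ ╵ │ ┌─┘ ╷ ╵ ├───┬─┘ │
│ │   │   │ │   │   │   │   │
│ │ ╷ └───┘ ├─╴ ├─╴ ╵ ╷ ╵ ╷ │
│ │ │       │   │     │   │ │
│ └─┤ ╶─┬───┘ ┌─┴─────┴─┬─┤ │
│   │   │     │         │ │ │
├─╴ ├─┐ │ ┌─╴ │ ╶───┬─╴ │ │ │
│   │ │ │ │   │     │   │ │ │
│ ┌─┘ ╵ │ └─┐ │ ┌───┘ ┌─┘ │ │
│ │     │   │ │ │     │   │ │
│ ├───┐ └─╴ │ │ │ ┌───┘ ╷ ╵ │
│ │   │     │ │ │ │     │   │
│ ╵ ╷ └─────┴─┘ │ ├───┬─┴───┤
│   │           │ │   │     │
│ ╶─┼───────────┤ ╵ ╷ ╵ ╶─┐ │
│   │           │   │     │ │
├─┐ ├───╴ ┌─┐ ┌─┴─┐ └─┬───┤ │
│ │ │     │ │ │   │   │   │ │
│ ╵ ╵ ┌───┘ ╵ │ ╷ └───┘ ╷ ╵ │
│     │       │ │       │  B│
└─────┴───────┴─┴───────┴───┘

Directions: right, right, down, left, down, left, down, down, down, down, right, down, left, down, down, down, right, up, right, down, right, right, right, right, right, up, up, up, up, right, right, right, right, down, left, down, left, left, down, down, down, right, up, right, down, right, up, right, right, down, down, down
Counts: {'right': 19, 'down': 20, 'left': 6, 'up': 7}
Most common: down (20 times)

Solution:

┌─────────────────────┬─────┐
│A → ↓                │     │
│ ┌─╴ ┌─────┬───────┐ └─┐ ╷ │
│ │↓ ↲│     │       │   │ │ │
├─┘ ┌─┘ ╷ ╷ │ ╷ ╶───┴─┐ └─┤ │
│↓ ↲│   │ │ │ │       │   │ │
│ ┌─┴───┤ ├─┘ ├───┬─┐ └─╴ │ │
│↓│     │ │   │   │ │     │ │
│ │ ╶─┐ ╵ │ ┌─┘ ╷ ╵ ├───┬─┘ │
│↓│   │   │ │   │   │   │   │
│ │ ╷ └───┘ ├─╴ ├─╴ ╵ ╷ ╵ ╷ │
│↓│ │       │   │     │   │ │
│ └─┤ ╶─┬───┘ ┌─┴─────┴─┬─┤ │
│↳ ↓│   │     │↱ → → → ↓│ │ │
├─╴ ├─┐ │ ┌─╴ │ ╶───┬─╴ │ │ │
│↓ ↲│ │ │ │   │↑    │↓ ↲│ │ │
│ ┌─┘ ╵ │ └─┐ │ ┌───┘ ┌─┘ │ │
│↓│     │   │ │↑│↓ ← ↲│   │ │
│ ├───┐ └─╴ │ │ │ ┌───┘ ╷ ╵ │
│↓│↱ ↓│     │ │↑│↓│     │   │
│ ╵ ╷ └─────┴─┘ │ ├───┬─┴───┤
│↳ ↑│↳ → → → → ↑│↓│↱ ↓│↱ → ↓│
│ ╶─┼───────────┤ ╵ ╷ ╵ ╶─┐ │
│   │           │↳ ↑│↳ ↑  │↓│
├─┐ ├───╴ ┌─┐ ┌─┴─┐ └─┬───┤ │
│ │ │     │ │ │   │   │   │↓│
│ ╵ ╵ ┌───┘ ╵ │ ╷ └───┘ ╷ ╵ │
│     │       │ │       │  B│
└─────┴───────┴─┴───────┴───┘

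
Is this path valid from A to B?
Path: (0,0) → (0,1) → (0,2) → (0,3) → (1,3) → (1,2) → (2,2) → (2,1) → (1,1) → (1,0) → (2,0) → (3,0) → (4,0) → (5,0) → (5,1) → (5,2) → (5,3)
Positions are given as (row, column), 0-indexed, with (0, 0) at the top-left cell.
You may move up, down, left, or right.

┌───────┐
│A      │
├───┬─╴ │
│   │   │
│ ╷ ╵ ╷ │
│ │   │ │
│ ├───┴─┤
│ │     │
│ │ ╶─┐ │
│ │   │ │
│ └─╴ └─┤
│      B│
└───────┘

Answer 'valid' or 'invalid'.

Checking path validity:
Result: All consecutive moves are passable.

valid

Correct solution:

┌───────┐
│A → → ↓│
├───┬─╴ │
│↓ ↰│↓ ↲│
│ ╷ ╵ ╷ │
│↓│↑ ↲│ │
│ ├───┴─┤
│↓│     │
│ │ ╶─┐ │
│↓│   │ │
│ └─╴ └─┤
│↳ → → B│
└───────┘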